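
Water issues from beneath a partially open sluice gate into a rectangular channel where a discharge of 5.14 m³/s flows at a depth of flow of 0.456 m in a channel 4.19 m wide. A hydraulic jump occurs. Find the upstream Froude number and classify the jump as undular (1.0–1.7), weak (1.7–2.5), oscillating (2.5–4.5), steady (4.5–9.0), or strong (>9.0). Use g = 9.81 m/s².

q = Q/b = 5.14/4.19 = 1.23 m²/s; V₁ = q/y₁ = 2.69 m/s. Fr₁ = V₁/√(g·y₁) = 1.27.
Fr₁ = 1.27 lies in the undular range.

Fr₁ = 1.27; undular jump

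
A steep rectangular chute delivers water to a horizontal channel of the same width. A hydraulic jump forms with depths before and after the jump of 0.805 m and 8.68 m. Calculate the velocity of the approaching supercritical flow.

V₁ = 22.4 m/s

For a rectangular channel the momentum equation gives q² = ½·g·y₁·y₂·(y₁ + y₂) = ½×9.81×0.805×8.68×9.48 = 325.
q = √325 = 18.0 m²/s.
V₁ = q/y₁ = 18.0/0.805 = 22.4 m/s.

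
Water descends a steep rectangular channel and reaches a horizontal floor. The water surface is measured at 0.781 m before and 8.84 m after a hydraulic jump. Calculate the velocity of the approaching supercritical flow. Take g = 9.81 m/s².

V₁ = 23.1 m/s

For a rectangular channel the momentum equation gives q² = ½·g·y₁·y₂·(y₁ + y₂) = ½×9.81×0.781×8.84×9.62 = 326.
q = √326 = 18.1 m²/s.
V₁ = q/y₁ = 18.1/0.781 = 23.1 m/s.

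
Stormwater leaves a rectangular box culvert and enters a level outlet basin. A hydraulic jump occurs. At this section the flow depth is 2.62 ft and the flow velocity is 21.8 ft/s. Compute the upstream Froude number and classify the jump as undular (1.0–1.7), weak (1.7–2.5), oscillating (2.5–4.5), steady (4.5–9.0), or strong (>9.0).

Fr₁ = 2.37; weak jump

Fr₁ = V₁/√(g·y₁) = 21.8/√(32.2×2.62) = 2.37.
Fr₁ = 2.37 lies in the weak range.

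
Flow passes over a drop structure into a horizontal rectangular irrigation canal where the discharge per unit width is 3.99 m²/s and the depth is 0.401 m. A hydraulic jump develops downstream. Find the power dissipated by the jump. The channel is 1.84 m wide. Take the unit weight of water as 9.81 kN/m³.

P = 193 kW

V₁ = q/y₁ = 3.99/0.401 = 9.95 m/s. Fr₁ = V₁/√(g·y₁) = 9.95/√(9.81×0.401) = 5.02.
Bélanger equation: y₂/y₁ = ½[√(1 + 8Fr₁²) − 1] = ½[√202.3 − 1] = 6.61.
y₂ = 6.61 × 0.401 = 2.65 m.
V₂ = q/y₂ = 3.99/2.65 = 1.50 m/s. E₁ = y₁ + V₁²/2g = 5.45 m; E₂ = y₂ + V₂²/2g = 2.77 m. ΔE = E₁ − E₂ = 2.68 m.
Q = q·b = 3.99 × 1.84 = 7.34 m³/s. P = γ·Q·ΔE = 9.81 × 7.34 × 2.68 = 193 kW.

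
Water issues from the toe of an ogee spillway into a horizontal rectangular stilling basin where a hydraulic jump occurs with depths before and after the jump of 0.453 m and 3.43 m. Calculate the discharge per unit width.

For a rectangular channel the momentum equation gives q² = ½·g·y₁·y₂·(y₁ + y₂) = ½×9.81×0.453×3.43×3.88 = 29.6.
q = √29.6 = 5.44 m²/s.

q = 5.44 m²/s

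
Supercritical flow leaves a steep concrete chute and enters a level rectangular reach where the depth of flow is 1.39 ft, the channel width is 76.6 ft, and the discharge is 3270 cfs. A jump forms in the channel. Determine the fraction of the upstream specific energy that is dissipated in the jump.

ΔE/E₁ = 0.454 (45.4%)

q = Q/b = 3270/76.6 = 42.7 ft²/s; V₁ = q/y₁ = 30.7 ft/s. Fr₁ = V₁/√(g·y₁) = 4.59.
Conjugate-depth relation: y₂/y₁ = ½[√(1 + 8Fr₁²) − 1] = ½[√169.6 − 1] = 6.01.
y₂ = 6.01 × 1.39 = 8.36 ft.
E₁ = y₁ + V₁²/2g = 16.0 ft. ΔE = (y₂ − y₁)³/(4y₁y₂) = 7.28 ft. ΔE/E₁ = 7.28/16.0 = 0.454.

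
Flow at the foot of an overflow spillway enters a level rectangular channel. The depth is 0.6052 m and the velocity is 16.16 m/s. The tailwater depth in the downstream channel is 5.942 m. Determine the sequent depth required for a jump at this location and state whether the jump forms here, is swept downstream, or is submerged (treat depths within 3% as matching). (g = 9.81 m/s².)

Fr₁ = V₁/√(g·y₁) = 16.16/√(9.81×0.6052) = 6.632.
From the momentum equation for a rectangular channel, y₂/y₁ = ½[√(1 + 8Fr₁²) − 1] = ½[√352.89 − 1] = 8.893.
y₂ = 8.893 × 0.6052 = 5.382 m.
Tailwater y_tw = 5.942 m: y_tw > y₂, so the jump is submerged.

y₂ = 5.382 m; the jump is submerged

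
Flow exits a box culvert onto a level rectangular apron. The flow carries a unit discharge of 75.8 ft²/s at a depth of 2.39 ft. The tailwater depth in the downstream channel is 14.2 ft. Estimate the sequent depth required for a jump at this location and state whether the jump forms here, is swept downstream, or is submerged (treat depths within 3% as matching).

y₂ = 11.1 ft; the jump is submerged

V₁ = q/y₁ = 75.8/2.39 = 31.7 ft/s. Fr₁ = V₁/√(g·y₁) = 31.7/√(32.2×2.39) = 3.62.
Bélanger equation: y₂/y₁ = ½[√(1 + 8Fr₁²) − 1] = ½[√105.6 − 1] = 4.64.
y₂ = 4.64 × 2.39 = 11.1 ft.
Tailwater y_tw = 14.2 ft: y_tw > y₂, so the jump is submerged.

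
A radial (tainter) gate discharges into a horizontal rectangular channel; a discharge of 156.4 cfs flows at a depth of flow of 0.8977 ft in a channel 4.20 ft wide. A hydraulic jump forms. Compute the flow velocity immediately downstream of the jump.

V₂ = 3.980 ft/s

q = Q/b = 156.4/4.20 = 37.24 ft²/s; V₁ = q/y₁ = 41.48 ft/s. Fr₁ = V₁/√(g·y₁) = 7.715.
Sequent-depth ratio: y₂/y₁ = ½[√(1 + 8Fr₁²) − 1] = ½[√477.23 − 1] = 10.42.
y₂ = 10.42 × 0.8977 = 9.357 ft.
V₂ = q/y₂ = 37.24/9.357 = 3.980 ft/s.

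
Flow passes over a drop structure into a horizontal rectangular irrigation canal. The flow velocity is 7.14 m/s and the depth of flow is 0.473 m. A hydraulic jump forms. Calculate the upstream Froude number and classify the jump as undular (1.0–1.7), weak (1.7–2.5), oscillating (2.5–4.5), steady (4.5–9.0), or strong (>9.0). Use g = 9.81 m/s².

Fr₁ = 3.31; oscillating jump

Fr₁ = V₁/√(g·y₁) = 7.14/√(9.81×0.473) = 3.31.
Fr₁ = 3.31 lies in the oscillating range.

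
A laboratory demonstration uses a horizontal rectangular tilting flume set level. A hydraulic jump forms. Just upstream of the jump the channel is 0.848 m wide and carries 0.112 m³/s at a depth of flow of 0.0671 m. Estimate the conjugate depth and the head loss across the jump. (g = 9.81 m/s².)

q = Q/b = 0.112/0.848 = 0.132 m²/s; V₁ = q/y₁ = 1.97 m/s. Fr₁ = V₁/√(g·y₁) = 2.43.
Sequent-depth ratio: y₂/y₁ = ½[√(1 + 8Fr₁²) − 1] = ½[√48.09 − 1] = 2.97.
y₂ = 2.97 × 0.0671 = 0.199 m.
Head loss: ΔE = (y₂ − y₁)³/(4y₁y₂) = (0.199 − 0.0671)³/(4×0.0671×0.199) = 0.00230/0.0534 = 0.0430 m.

y₂ = 0.199 m; ΔE = 0.0430 m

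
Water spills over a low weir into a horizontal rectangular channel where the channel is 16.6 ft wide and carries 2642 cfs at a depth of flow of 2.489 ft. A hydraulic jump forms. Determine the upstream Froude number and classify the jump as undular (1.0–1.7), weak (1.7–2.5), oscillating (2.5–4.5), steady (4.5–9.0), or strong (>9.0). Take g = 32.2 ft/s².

q = Q/b = 2642/16.6 = 159.2 ft²/s; V₁ = q/y₁ = 63.94 ft/s. Fr₁ = V₁/√(g·y₁) = 7.143.
Fr₁ = 7.143 lies in the steady range.

Fr₁ = 7.143; steady jump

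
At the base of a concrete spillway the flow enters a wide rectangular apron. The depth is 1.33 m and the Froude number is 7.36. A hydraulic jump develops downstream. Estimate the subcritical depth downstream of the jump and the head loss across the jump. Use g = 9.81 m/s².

y₂ = 13.2 m; ΔE = 23.8 m

Fr₁ = 7.36 (given).
By Bélanger, y₂/y₁ = ½[√(1 + 8Fr₁²) − 1] = ½[√434.4 − 1] = 9.92.
y₂ = 9.92 × 1.33 = 13.2 m.
V₁ = Fr₁·√(g·y₁) = 7.36×√(9.81×1.33) = 26.6 m/s; q = V₁·y₁ = 35.4 m²/s. V₂ = q/y₂ = 35.4/13.2 = 2.68 m/s. E₁ = y₁ + V₁²/2g = 37.4 m; E₂ = y₂ + V₂²/2g = 13.6 m. ΔE = E₁ − E₂ = 23.8 m.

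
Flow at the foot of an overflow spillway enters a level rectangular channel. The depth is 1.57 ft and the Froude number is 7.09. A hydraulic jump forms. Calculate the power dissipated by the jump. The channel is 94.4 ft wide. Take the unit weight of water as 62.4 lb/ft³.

P = 21717 hp

Fr₁ = 7.09 (given).
By Bélanger, y₂/y₁ = ½[√(1 + 8Fr₁²) − 1] = ½[√403.1 − 1] = 9.54.
y₂ = 9.54 × 1.57 = 15.0 ft.
Head loss: ΔE = (y₂ − y₁)³/(4y₁y₂) = (15.0 − 1.57)³/(4×1.57×15.0) = 2410/94.1 = 25.6 ft.
V₁ = Fr₁·√(g·y₁) = 7.09×√(32.2×1.57) = 50.4 ft/s; q = V₁·y₁ = 79.1 ft²/s. Q = q·b = 79.1 × 94.4 = 7471 cfs. P = γ·Q·ΔE/550 = 62.4 × 7471 × 25.6 / 550 = 21717 hp.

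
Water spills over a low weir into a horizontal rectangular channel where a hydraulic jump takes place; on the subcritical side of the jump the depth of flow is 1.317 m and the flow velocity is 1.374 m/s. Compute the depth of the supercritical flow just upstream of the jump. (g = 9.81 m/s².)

y₁ = 0.3113 m

Fr₂ = V₂/√(g·y₂) = 1.374/√(9.81×1.317) = 0.3823.
Applying the sequent-depth relation in reverse, y₁/y₂ = ½[√(1 + 8Fr₂²) − 1] = ½[√2.1690 − 1] = 0.2364.
y₁ = 0.2364 × 1.317 = 0.3113 m.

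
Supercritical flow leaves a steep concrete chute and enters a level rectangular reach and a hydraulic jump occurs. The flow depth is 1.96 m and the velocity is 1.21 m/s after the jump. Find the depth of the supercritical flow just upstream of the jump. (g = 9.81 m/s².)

Fr₂ = V₂/√(g·y₂) = 1.21/√(9.81×1.96) = 0.276.
From the momentum equation (using Fr₂), y₁/y₂ = ½[√(1 + 8Fr₂²) − 1] = ½[√1.609 − 1] = 0.134.
y₁ = 0.134 × 1.96 = 0.263 m.

y₁ = 0.263 m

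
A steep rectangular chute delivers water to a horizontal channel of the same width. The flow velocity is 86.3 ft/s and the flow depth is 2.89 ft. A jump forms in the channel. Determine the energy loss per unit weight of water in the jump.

ΔE = 82.6 ft

Fr₁ = V₁/√(g·y₁) = 86.3/√(32.2×2.89) = 8.95.
By Bélanger, y₂/y₁ = ½[√(1 + 8Fr₁²) − 1] = ½[√641.3 − 1] = 12.2.
y₂ = 12.2 × 2.89 = 35.1 ft.
q = V₁·y₁ = 86.3 × 2.89 = 249 ft²/s. V₂ = q/y₂ = 249/35.1 = 7.10 ft/s. E₁ = y₁ + V₁²/2g = 119 ft; E₂ = y₂ + V₂²/2g = 35.9 ft. ΔE = E₁ − E₂ = 82.6 ft.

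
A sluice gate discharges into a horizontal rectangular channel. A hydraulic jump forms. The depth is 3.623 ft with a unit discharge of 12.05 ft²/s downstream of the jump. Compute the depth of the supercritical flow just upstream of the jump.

V₂ = q/y₂ = 12.05/3.623 = 3.326 ft/s; Fr₂ = V₂/√(g·y₂) = 0.3079.
From the momentum equation (using Fr₂), y₁/y₂ = ½[√(1 + 8Fr₂²) − 1] = ½[√1.7586 − 1] = 0.1631.
y₁ = 0.1631 × 3.623 = 0.5908 ft.

y₁ = 0.5908 ft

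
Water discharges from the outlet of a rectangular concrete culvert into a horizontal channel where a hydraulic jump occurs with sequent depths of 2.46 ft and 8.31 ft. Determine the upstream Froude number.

Fr₁ = 2.72

For a rectangular channel the momentum equation gives q² = ½·g·y₁·y₂·(y₁ + y₂) = ½×32.2×2.46×8.31×10.8 = 3545.
q = √3545 = 59.5 ft²/s.
V₁ = q/y₁ = 24.2 ft/s; Fr₁ = V₁/√(g·y₁) = 2.72.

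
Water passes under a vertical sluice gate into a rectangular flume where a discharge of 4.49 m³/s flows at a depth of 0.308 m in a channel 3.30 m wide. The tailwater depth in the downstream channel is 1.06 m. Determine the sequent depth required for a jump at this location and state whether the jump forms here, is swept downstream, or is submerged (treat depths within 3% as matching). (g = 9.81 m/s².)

y₂ = 0.964 m; the jump is submerged

q = Q/b = 4.49/3.30 = 1.36 m²/s; V₁ = q/y₁ = 4.42 m/s. Fr₁ = V₁/√(g·y₁) = 2.54.
Bélanger equation: y₂/y₁ = ½[√(1 + 8Fr₁²) − 1] = ½[√52.67 − 1] = 3.13.
y₂ = 3.13 × 0.308 = 0.964 m.
Tailwater y_tw = 1.06 m: y_tw > y₂, so the jump is submerged.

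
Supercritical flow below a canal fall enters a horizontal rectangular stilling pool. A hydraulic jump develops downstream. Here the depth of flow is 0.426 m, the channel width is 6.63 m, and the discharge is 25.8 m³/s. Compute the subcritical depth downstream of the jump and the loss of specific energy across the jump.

q = Q/b = 25.8/6.63 = 3.89 m²/s; V₁ = q/y₁ = 9.13 m/s. Fr₁ = V₁/√(g·y₁) = 4.47.
Conjugate-depth relation: y₂/y₁ = ½[√(1 + 8Fr₁²) − 1] = ½[√160.7 − 1] = 5.84.
y₂ = 5.84 × 0.426 = 2.49 m.
V₂ = q/y₂ = 3.89/2.49 = 1.56 m/s. E₁ = y₁ + V₁²/2g = 4.68 m; E₂ = y₂ + V₂²/2g = 2.61 m. ΔE = E₁ − E₂ = 2.07 m.

y₂ = 2.49 m; ΔE = 2.07 m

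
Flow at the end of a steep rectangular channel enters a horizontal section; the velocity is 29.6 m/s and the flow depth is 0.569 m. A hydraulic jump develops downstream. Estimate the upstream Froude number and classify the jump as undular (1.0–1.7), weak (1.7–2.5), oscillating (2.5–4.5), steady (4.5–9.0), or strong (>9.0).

Fr₁ = 12.5; strong jump

Fr₁ = V₁/√(g·y₁) = 29.6/√(9.81×0.569) = 12.5.
Fr₁ = 12.5 lies in the strong range.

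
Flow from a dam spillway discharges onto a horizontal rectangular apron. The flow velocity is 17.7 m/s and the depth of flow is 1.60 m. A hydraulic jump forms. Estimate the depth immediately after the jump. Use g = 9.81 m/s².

Fr₁ = V₁/√(g·y₁) = 17.7/√(9.81×1.60) = 4.47.
Bélanger equation: y₂/y₁ = ½[√(1 + 8Fr₁²) − 1] = ½[√160.7 − 1] = 5.84.
y₂ = 5.84 × 1.60 = 9.34 m.

y₂ = 9.34 m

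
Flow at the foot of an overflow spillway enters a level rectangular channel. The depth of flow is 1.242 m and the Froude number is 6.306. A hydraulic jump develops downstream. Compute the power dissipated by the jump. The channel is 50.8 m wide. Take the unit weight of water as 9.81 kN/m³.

Fr₁ = 6.306 (given).
Bélanger equation: y₂/y₁ = ½[√(1 + 8Fr₁²) − 1] = ½[√319.13 − 1] = 8.432.
y₂ = 8.432 × 1.242 = 10.47 m.
V₁ = Fr₁·√(g·y₁) = 6.306×√(9.81×1.242) = 22.01 m/s; q = V₁·y₁ = 27.34 m²/s. V₂ = q/y₂ = 27.34/10.47 = 2.610 m/s. E₁ = y₁ + V₁²/2g = 25.94 m; E₂ = y₂ + V₂²/2g = 10.82 m. ΔE = E₁ − E₂ = 15.12 m.
Q = q·b = 27.34 × 50.8 = 1389 m³/s. P = γ·Q·ΔE = 9.81 × 1389 × 15.12 = 205947 kW.

P = 205947 kW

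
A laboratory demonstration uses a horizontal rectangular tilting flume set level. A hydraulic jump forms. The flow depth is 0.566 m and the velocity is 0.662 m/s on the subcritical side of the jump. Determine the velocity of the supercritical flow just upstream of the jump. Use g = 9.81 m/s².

Fr₂ = V₂/√(g·y₂) = 0.662/√(9.81×0.566) = 0.281.
Since the conjugate-depth ratio holds either way, y₁/y₂ = ½[√(1 + 8Fr₂²) − 1] = ½[√1.631 − 1] = 0.139.
y₁ = 0.139 × 0.566 = 0.0785 m.
V₁ = q/y₁ = 0.375/0.0785 = 4.78 m/s.

V₁ = 4.78 m/s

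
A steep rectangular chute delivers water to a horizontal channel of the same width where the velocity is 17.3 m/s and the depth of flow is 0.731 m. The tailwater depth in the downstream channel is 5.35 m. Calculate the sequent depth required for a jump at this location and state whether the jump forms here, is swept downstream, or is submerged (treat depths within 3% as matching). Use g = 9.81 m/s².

y₂ = 6.32 m; the jump is swept downstream

Fr₁ = V₁/√(g·y₁) = 17.3/√(9.81×0.731) = 6.46.
Sequent-depth ratio: y₂/y₁ = ½[√(1 + 8Fr₁²) − 1] = ½[√334.9 − 1] = 8.65.
y₂ = 8.65 × 0.731 = 6.32 m.
Tailwater y_tw = 5.35 m: y_tw < y₂, so the jump is swept downstream.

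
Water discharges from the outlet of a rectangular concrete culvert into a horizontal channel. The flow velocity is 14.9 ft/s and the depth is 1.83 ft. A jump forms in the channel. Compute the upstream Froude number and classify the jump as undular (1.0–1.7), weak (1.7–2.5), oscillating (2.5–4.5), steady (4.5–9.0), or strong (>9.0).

Fr₁ = V₁/√(g·y₁) = 14.9/√(32.2×1.83) = 1.94.
Fr₁ = 1.94 lies in the weak range.

Fr₁ = 1.94; weak jump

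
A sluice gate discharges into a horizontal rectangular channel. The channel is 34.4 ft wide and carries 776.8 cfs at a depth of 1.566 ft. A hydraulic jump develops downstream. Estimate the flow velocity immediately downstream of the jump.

q = Q/b = 776.8/34.4 = 22.58 ft²/s; V₁ = q/y₁ = 14.42 ft/s. Fr₁ = V₁/√(g·y₁) = 2.031.
Bélanger equation: y₂/y₁ = ½[√(1 + 8Fr₁²) − 1] = ½[√33.988 − 1] = 2.415.
y₂ = 2.415 × 1.566 = 3.782 ft.
V₂ = q/y₂ = 22.58/3.782 = 5.971 ft/s.

V₂ = 5.971 ft/s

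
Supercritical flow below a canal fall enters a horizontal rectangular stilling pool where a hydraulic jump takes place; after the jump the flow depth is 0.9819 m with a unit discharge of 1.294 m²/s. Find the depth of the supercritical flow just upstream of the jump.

y₁ = 0.2763 m

V₂ = q/y₂ = 1.294/0.9819 = 1.318 m/s; Fr₂ = V₂/√(g·y₂) = 0.4246.
The Bélanger relation is symmetric: y₁/y₂ = ½[√(1 + 8Fr₂²) − 1] = ½[√2.4424 − 1] = 0.2814.
y₁ = 0.2814 × 0.9819 = 0.2763 m.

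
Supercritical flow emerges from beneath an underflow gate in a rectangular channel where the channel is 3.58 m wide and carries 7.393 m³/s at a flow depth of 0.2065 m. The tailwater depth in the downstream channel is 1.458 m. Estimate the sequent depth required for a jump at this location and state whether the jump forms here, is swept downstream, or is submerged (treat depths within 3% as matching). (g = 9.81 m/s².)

y₂ = 1.951 m; the jump is swept downstream

q = Q/b = 7.393/3.58 = 2.065 m²/s; V₁ = q/y₁ = 10.00 m/s. Fr₁ = V₁/√(g·y₁) = 7.026.
By Bélanger, y₂/y₁ = ½[√(1 + 8Fr₁²) − 1] = ½[√395.94 − 1] = 9.449.
y₂ = 9.449 × 0.2065 = 1.951 m.
Tailwater y_tw = 1.458 m: y_tw < y₂, so the jump is swept downstream.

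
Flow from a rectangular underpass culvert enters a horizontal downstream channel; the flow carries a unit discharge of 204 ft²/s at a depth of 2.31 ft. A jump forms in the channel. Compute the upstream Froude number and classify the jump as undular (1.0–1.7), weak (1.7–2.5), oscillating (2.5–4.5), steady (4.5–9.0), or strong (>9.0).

V₁ = q/y₁ = 204/2.31 = 88.3 ft/s. Fr₁ = V₁/√(g·y₁) = 88.3/√(32.2×2.31) = 10.2.
Fr₁ = 10.2 lies in the strong range.

Fr₁ = 10.2; strong jump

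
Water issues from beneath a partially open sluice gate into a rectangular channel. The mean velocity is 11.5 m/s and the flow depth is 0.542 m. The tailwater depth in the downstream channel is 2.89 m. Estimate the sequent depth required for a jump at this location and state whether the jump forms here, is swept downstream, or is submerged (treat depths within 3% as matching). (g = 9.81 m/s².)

Fr₁ = V₁/√(g·y₁) = 11.5/√(9.81×0.542) = 4.99.
Bélanger equation: y₂/y₁ = ½[√(1 + 8Fr₁²) − 1] = ½[√200.0 − 1] = 6.57.
y₂ = 6.57 × 0.542 = 3.56 m.
Tailwater y_tw = 2.89 m: y_tw < y₂, so the jump is swept downstream.

y₂ = 3.56 m; the jump is swept downstream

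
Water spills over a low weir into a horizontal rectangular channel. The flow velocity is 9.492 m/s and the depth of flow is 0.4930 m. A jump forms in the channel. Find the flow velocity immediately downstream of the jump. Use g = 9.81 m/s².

Fr₁ = V₁/√(g·y₁) = 9.492/√(9.81×0.4930) = 4.316.
Bélanger equation: y₂/y₁ = ½[√(1 + 8Fr₁²) − 1] = ½[√150.04 − 1] = 5.624.
y₂ = 5.624 × 0.4930 = 2.773 m.
q = V₁·y₁ = 9.492 × 0.4930 = 4.680 m²/s.
V₂ = q/y₂ = 4.680/2.773 = 1.688 m/s.

V₂ = 1.688 m/s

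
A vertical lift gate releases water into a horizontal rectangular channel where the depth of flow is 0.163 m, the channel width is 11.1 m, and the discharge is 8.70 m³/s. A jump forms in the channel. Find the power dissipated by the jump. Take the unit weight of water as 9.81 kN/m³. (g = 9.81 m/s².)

P = 42.1 kW

q = Q/b = 8.70/11.1 = 0.784 m²/s; V₁ = q/y₁ = 4.81 m/s. Fr₁ = V₁/√(g·y₁) = 3.80.
Conjugate-depth relation: y₂/y₁ = ½[√(1 + 8Fr₁²) − 1] = ½[√116.7 − 1] = 4.90.
y₂ = 4.90 × 0.163 = 0.799 m.
V₂ = q/y₂ = 0.784/0.799 = 0.981 m/s. E₁ = y₁ + V₁²/2g = 1.34 m; E₂ = y₂ + V₂²/2g = 0.848 m. ΔE = E₁ − E₂ = 0.494 m.
P = γ·Q·ΔE = 9.81 × 8.70 × 0.494 = 42.1 kW.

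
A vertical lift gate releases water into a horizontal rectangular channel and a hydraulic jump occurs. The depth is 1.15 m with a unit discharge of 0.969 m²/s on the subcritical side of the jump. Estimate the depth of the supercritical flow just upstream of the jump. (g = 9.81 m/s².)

V₂ = q/y₂ = 0.969/1.15 = 0.843 m/s; Fr₂ = V₂/√(g·y₂) = 0.251.
The Bélanger relation is symmetric: y₁/y₂ = ½[√(1 + 8Fr₂²) − 1] = ½[√1.503 − 1] = 0.113.
y₁ = 0.113 × 1.15 = 0.130 m.

y₁ = 0.130 m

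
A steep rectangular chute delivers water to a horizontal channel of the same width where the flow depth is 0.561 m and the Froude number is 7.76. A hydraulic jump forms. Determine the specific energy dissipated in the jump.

Fr₁ = 7.76 (given).
Bélanger equation: y₂/y₁ = ½[√(1 + 8Fr₁²) − 1] = ½[√482.7 − 1] = 10.5.
y₂ = 10.5 × 0.561 = 5.88 m.
Head loss: ΔE = (y₂ − y₁)³/(4y₁y₂) = (5.88 − 0.561)³/(4×0.561×5.88) = 151/13.2 = 11.4 m.

ΔE = 11.4 m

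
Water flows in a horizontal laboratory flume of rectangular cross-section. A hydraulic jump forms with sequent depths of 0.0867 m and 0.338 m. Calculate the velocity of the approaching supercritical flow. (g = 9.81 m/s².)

For a rectangular channel the momentum equation gives q² = ½·g·y₁·y₂·(y₁ + y₂) = ½×9.81×0.0867×0.338×0.425 = 0.0610.
q = √0.0610 = 0.247 m²/s.
V₁ = q/y₁ = 0.247/0.0867 = 2.85 m/s.

V₁ = 2.85 m/s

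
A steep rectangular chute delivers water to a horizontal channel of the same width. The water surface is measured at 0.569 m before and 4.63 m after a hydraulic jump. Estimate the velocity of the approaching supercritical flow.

V₁ = 14.4 m/s

For a rectangular channel the momentum equation gives q² = ½·g·y₁·y₂·(y₁ + y₂) = ½×9.81×0.569×4.63×5.20 = 67.2.
q = √67.2 = 8.20 m²/s.
V₁ = q/y₁ = 8.20/0.569 = 14.4 m/s.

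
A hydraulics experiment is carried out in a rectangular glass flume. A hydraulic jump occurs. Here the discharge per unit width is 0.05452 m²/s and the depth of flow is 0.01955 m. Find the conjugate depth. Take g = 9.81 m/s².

y₂ = 0.1666 m

V₁ = q/y₁ = 0.05452/0.01955 = 2.789 m/s. Fr₁ = V₁/√(g·y₁) = 2.789/√(9.81×0.01955) = 6.368.
Sequent-depth ratio: y₂/y₁ = ½[√(1 + 8Fr₁²) − 1] = ½[√325.41 − 1] = 8.520.
y₂ = 8.520 × 0.01955 = 0.1666 m.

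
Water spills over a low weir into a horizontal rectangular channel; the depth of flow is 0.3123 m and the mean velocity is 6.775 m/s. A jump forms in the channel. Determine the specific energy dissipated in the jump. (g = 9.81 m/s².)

Fr₁ = V₁/√(g·y₁) = 6.775/√(9.81×0.3123) = 3.871.
Sequent-depth ratio: y₂/y₁ = ½[√(1 + 8Fr₁²) − 1] = ½[√120.86 − 1] = 4.997.
y₂ = 4.997 × 0.3123 = 1.560 m.
q = V₁·y₁ = 6.775 × 0.3123 = 2.116 m²/s. V₂ = q/y₂ = 2.116/1.560 = 1.356 m/s. E₁ = y₁ + V₁²/2g = 2.652 m; E₂ = y₂ + V₂²/2g = 1.654 m. ΔE = E₁ − E₂ = 0.9976 m.

ΔE = 0.9976 m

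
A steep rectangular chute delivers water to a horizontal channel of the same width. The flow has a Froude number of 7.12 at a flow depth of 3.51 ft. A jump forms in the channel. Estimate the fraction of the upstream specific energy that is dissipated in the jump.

ΔE/E₁ = 0.626 (62.6%)

Fr₁ = 7.12 (given).
Sequent-depth ratio: y₂/y₁ = ½[√(1 + 8Fr₁²) − 1] = ½[√406.6 − 1] = 9.58.
y₂ = 9.58 × 3.51 = 33.6 ft.
E₁ = y₁(1 + Fr₁²/2) = 3.51×(1 + 7.12²/2) = 92.5 ft. ΔE = (y₂ − y₁)³/(4y₁y₂) = 57.9 ft. ΔE/E₁ = 57.9/92.5 = 0.626.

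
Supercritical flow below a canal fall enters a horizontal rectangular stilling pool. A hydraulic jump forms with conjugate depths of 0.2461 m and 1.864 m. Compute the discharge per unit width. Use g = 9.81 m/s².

For a rectangular channel the momentum equation gives q² = ½·g·y₁·y₂·(y₁ + y₂) = ½×9.81×0.2461×1.864×2.110 = 4.748.
q = √4.748 = 2.179 m²/s.

q = 2.179 m²/s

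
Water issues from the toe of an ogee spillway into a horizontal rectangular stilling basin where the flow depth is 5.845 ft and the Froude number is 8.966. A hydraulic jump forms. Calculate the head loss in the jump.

ΔE = 168.0 ft

Fr₁ = 8.966 (given).
From the momentum equation for a rectangular channel, y₂/y₁ = ½[√(1 + 8Fr₁²) − 1] = ½[√644.11 − 1] = 12.19.
y₂ = 12.19 × 5.845 = 71.25 ft.
V₁ = Fr₁·√(g·y₁) = 8.966×√(32.2×5.845) = 123.0 ft/s; q = V₁·y₁ = 719.0 ft²/s. V₂ = q/y₂ = 719.0/71.25 = 10.09 ft/s. E₁ = y₁ + V₁²/2g = 240.8 ft; E₂ = y₂ + V₂²/2g = 72.83 ft. ΔE = E₁ − E₂ = 168.0 ft.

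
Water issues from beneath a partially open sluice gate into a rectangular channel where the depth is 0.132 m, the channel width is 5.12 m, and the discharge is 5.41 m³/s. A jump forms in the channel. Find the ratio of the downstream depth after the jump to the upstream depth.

q = Q/b = 5.41/5.12 = 1.06 m²/s; V₁ = q/y₁ = 8.00 m/s. Fr₁ = V₁/√(g·y₁) = 7.03.
By Bélanger, y₂/y₁ = ½[√(1 + 8Fr₁²) − 1] = ½[√396.9 − 1] = 9.46.

y₂/y₁ = 9.46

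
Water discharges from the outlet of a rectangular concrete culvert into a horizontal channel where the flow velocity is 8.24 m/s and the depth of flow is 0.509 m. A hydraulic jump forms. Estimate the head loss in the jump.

Fr₁ = V₁/√(g·y₁) = 8.24/√(9.81×0.509) = 3.69.
Sequent-depth ratio: y₂/y₁ = ½[√(1 + 8Fr₁²) − 1] = ½[√109.8 − 1] = 4.74.
y₂ = 4.74 × 0.509 = 2.41 m.
q = V₁·y₁ = 8.24 × 0.509 = 4.19 m²/s. V₂ = q/y₂ = 4.19/2.41 = 1.74 m/s. E₁ = y₁ + V₁²/2g = 3.97 m; E₂ = y₂ + V₂²/2g = 2.57 m. ΔE = E₁ − E₂ = 1.40 m.

ΔE = 1.40 m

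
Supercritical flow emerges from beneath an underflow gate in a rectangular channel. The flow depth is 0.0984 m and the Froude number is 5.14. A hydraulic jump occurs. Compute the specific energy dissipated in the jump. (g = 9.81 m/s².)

ΔE = 0.702 m

Fr₁ = 5.14 (given).
Conjugate-depth relation: y₂/y₁ = ½[√(1 + 8Fr₁²) − 1] = ½[√212.4 − 1] = 6.79.
y₂ = 6.79 × 0.0984 = 0.668 m.
Head loss: ΔE = (y₂ − y₁)³/(4y₁y₂) = (0.668 − 0.0984)³/(4×0.0984×0.668) = 0.185/0.263 = 0.702 m.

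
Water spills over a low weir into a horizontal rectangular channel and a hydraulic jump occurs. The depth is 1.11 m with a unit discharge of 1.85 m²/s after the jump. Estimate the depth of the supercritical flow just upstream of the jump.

V₂ = q/y₂ = 1.85/1.11 = 1.67 m/s; Fr₂ = V₂/√(g·y₂) = 0.505.
From the momentum equation (using Fr₂), y₁/y₂ = ½[√(1 + 8Fr₂²) − 1] = ½[√3.041 − 1] = 0.372.
y₁ = 0.372 × 1.11 = 0.413 m.

y₁ = 0.413 m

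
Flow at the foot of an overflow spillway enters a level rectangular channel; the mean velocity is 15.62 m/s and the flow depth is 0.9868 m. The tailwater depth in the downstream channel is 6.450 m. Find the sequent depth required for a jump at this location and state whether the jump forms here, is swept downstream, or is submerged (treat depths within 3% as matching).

Fr₁ = V₁/√(g·y₁) = 15.62/√(9.81×0.9868) = 5.020.
Bélanger equation: y₂/y₁ = ½[√(1 + 8Fr₁²) − 1] = ½[√202.63 − 1] = 6.617.
y₂ = 6.617 × 0.9868 = 6.530 m.
Tailwater y_tw = 6.450 m: y_tw ≈ y₂, so the jump forms here.

y₂ = 6.530 m; the jump forms here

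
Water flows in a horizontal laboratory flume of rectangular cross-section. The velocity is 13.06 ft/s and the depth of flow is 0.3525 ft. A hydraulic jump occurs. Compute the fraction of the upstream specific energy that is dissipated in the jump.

Fr₁ = V₁/√(g·y₁) = 13.06/√(32.2×0.3525) = 3.876.
Conjugate-depth relation: y₂/y₁ = ½[√(1 + 8Fr₁²) − 1] = ½[√121.22 − 1] = 5.005.
y₂ = 5.005 × 0.3525 = 1.764 ft.
E₁ = y₁ + V₁²/2g = 3.001 ft. ΔE = (y₂ − y₁)³/(4y₁y₂) = 1.131 ft. ΔE/E₁ = 1.131/3.001 = 0.377.

ΔE/E₁ = 0.377 (37.7%)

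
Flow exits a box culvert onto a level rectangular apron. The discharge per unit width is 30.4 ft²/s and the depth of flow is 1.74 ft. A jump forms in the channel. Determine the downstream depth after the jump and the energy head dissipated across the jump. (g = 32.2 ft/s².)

y₂ = 4.94 ft; ΔE = 0.952 ft

V₁ = q/y₁ = 30.4/1.74 = 17.5 ft/s. Fr₁ = V₁/√(g·y₁) = 17.5/√(32.2×1.74) = 2.33.
By Bélanger, y₂/y₁ = ½[√(1 + 8Fr₁²) − 1] = ½[√44.58 − 1] = 2.84.
y₂ = 2.84 × 1.74 = 4.94 ft.
V₂ = q/y₂ = 30.4/4.94 = 6.15 ft/s. E₁ = y₁ + V₁²/2g = 6.48 ft; E₂ = y₂ + V₂²/2g = 5.53 ft. ΔE = E₁ − E₂ = 0.952 ft.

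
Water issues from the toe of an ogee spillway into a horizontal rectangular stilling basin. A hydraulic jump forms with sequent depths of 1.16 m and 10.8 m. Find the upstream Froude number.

Fr₁ = 6.93

For a rectangular channel the momentum equation gives q² = ½·g·y₁·y₂·(y₁ + y₂) = ½×9.81×1.16×10.8×12.0 = 735.
q = √735 = 27.1 m²/s.
V₁ = q/y₁ = 23.4 m/s; Fr₁ = V₁/√(g·y₁) = 6.93.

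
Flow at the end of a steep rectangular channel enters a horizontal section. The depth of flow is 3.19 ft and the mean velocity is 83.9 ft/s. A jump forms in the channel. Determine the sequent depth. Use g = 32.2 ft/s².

Fr₁ = V₁/√(g·y₁) = 83.9/√(32.2×3.19) = 8.28.
From the momentum equation for a rectangular channel, y₂/y₁ = ½[√(1 + 8Fr₁²) − 1] = ½[√549.2 − 1] = 11.2.
y₂ = 11.2 × 3.19 = 35.8 ft.

y₂ = 35.8 ft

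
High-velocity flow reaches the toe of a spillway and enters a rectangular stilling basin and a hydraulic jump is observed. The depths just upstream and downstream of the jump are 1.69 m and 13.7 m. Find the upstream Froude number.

Fr₁ = 6.08

For a rectangular channel the momentum equation gives q² = ½·g·y₁·y₂·(y₁ + y₂) = ½×9.81×1.69×13.7×15.4 = 1748.
q = √1748 = 41.8 m²/s.
V₁ = q/y₁ = 24.7 m/s; Fr₁ = V₁/√(g·y₁) = 6.08.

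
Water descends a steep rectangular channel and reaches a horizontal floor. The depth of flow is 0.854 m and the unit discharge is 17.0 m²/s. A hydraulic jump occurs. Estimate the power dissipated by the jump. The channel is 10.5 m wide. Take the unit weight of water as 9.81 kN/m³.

P = 22631 kW

V₁ = q/y₁ = 17.0/0.854 = 19.9 m/s. Fr₁ = V₁/√(g·y₁) = 19.9/√(9.81×0.854) = 6.88.
Bélanger equation: y₂/y₁ = ½[√(1 + 8Fr₁²) − 1] = ½[√379.4 − 1] = 9.24.
y₂ = 9.24 × 0.854 = 7.89 m.
V₂ = q/y₂ = 17.0/7.89 = 2.15 m/s. E₁ = y₁ + V₁²/2g = 21.1 m; E₂ = y₂ + V₂²/2g = 8.13 m. ΔE = E₁ − E₂ = 12.9 m.
Q = q·b = 17.0 × 10.5 = 178 m³/s. P = γ·Q·ΔE = 9.81 × 178 × 12.9 = 22631 kW.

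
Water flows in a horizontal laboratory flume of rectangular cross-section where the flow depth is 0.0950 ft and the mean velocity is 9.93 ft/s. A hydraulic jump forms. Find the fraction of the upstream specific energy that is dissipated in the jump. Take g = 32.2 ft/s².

ΔE/E₁ = 0.543 (54.3%)

Fr₁ = V₁/√(g·y₁) = 9.93/√(32.2×0.0950) = 5.68.
By Bélanger, y₂/y₁ = ½[√(1 + 8Fr₁²) − 1] = ½[√258.9 − 1] = 7.54.
y₂ = 7.54 × 0.0950 = 0.717 ft.
E₁ = y₁ + V₁²/2g = 1.63 ft. ΔE = (y₂ − y₁)³/(4y₁y₂) = 0.882 ft. ΔE/E₁ = 0.882/1.63 = 0.543.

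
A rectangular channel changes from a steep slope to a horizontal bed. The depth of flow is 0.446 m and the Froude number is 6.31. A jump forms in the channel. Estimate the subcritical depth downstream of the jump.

y₂ = 3.76 m

Fr₁ = 6.31 (given).
From the momentum equation for a rectangular channel, y₂/y₁ = ½[√(1 + 8Fr₁²) − 1] = ½[√319.5 − 1] = 8.44.
y₂ = 8.44 × 0.446 = 3.76 m.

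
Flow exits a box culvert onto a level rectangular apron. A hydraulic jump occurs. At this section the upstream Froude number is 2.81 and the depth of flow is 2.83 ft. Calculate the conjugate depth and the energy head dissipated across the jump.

y₂ = 9.92 ft; ΔE = 3.17 ft

Fr₁ = 2.81 (given).
Sequent-depth ratio: y₂/y₁ = ½[√(1 + 8Fr₁²) − 1] = ½[√64.17 − 1] = 3.51.
y₂ = 3.51 × 2.83 = 9.92 ft.
Head loss: ΔE = (y₂ − y₁)³/(4y₁y₂) = (9.92 − 2.83)³/(4×2.83×9.92) = 356/112 = 3.17 ft.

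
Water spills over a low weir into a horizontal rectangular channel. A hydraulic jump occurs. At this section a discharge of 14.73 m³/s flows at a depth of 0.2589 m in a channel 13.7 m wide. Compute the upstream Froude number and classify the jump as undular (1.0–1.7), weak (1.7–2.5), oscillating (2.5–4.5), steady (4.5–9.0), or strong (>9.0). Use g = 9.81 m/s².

q = Q/b = 14.73/13.7 = 1.075 m²/s; V₁ = q/y₁ = 4.153 m/s. Fr₁ = V₁/√(g·y₁) = 2.606.
Fr₁ = 2.606 lies in the oscillating range.

Fr₁ = 2.606; oscillating jump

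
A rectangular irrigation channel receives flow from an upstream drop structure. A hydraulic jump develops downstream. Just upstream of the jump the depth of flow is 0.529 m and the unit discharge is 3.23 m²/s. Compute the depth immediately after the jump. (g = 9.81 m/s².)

y₂ = 1.76 m

V₁ = q/y₁ = 3.23/0.529 = 6.11 m/s. Fr₁ = V₁/√(g·y₁) = 6.11/√(9.81×0.529) = 2.68.
From the momentum equation for a rectangular channel, y₂/y₁ = ½[√(1 + 8Fr₁²) − 1] = ½[√58.47 − 1] = 3.32.
y₂ = 3.32 × 0.529 = 1.76 m.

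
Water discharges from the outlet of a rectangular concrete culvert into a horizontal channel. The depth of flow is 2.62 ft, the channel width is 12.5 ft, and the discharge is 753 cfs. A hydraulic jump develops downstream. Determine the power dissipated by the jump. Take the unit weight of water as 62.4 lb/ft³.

P = 163 hp

q = Q/b = 753/12.5 = 60.2 ft²/s; V₁ = q/y₁ = 23.0 ft/s. Fr₁ = V₁/√(g·y₁) = 2.50.
From the momentum equation for a rectangular channel, y₂/y₁ = ½[√(1 + 8Fr₁²) − 1] = ½[√51.13 − 1] = 3.08.
y₂ = 3.08 × 2.62 = 8.06 ft.
V₂ = q/y₂ = 60.2/8.06 = 7.48 ft/s. E₁ = y₁ + V₁²/2g = 10.8 ft; E₂ = y₂ + V₂²/2g = 8.93 ft. ΔE = E₁ − E₂ = 1.90 ft.
P = γ·Q·ΔE/550 = 62.4 × 753 × 1.90 / 550 = 163 hp.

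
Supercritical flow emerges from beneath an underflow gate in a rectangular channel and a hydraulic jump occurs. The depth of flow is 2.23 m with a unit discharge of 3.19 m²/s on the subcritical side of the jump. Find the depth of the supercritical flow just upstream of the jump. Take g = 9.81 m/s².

y₁ = 0.359 m

V₂ = q/y₂ = 3.19/2.23 = 1.43 m/s; Fr₂ = V₂/√(g·y₂) = 0.306.
From the momentum equation (using Fr₂), y₁/y₂ = ½[√(1 + 8Fr₂²) − 1] = ½[√1.748 − 1] = 0.161.
y₁ = 0.161 × 2.23 = 0.359 m.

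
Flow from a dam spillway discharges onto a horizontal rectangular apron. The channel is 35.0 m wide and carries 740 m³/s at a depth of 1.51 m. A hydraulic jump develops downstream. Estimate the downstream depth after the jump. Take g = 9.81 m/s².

y₂ = 7.05 m

q = Q/b = 740/35.0 = 21.1 m²/s; V₁ = q/y₁ = 14.0 m/s. Fr₁ = V₁/√(g·y₁) = 3.64.
From the momentum equation for a rectangular channel, y₂/y₁ = ½[√(1 + 8Fr₁²) − 1] = ½[√106.9 − 1] = 4.67.
y₂ = 4.67 × 1.51 = 7.05 m.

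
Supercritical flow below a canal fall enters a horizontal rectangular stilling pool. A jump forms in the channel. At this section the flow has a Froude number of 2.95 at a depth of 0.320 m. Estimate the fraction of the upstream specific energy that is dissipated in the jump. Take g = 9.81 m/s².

Fr₁ = 2.95 (given).
Sequent-depth ratio: y₂/y₁ = ½[√(1 + 8Fr₁²) − 1] = ½[√70.62 − 1] = 3.70.
y₂ = 3.70 × 0.320 = 1.18 m.
E₁ = y₁(1 + Fr₁²/2) = 0.320×(1 + 2.95²/2) = 1.71 m. ΔE = (y₂ − y₁)³/(4y₁y₂) = 0.426 m. ΔE/E₁ = 0.426/1.71 = 0.249.

ΔE/E₁ = 0.249 (24.9%)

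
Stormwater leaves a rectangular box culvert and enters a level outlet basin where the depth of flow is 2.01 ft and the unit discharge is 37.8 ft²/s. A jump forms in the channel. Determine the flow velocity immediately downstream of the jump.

V₂ = 6.61 ft/s

V₁ = q/y₁ = 37.8/2.01 = 18.8 ft/s. Fr₁ = V₁/√(g·y₁) = 18.8/√(32.2×2.01) = 2.34.
Bélanger equation: y₂/y₁ = ½[√(1 + 8Fr₁²) − 1] = ½[√44.71 − 1] = 2.84.
y₂ = 2.84 × 2.01 = 5.72 ft.
V₂ = q/y₂ = 37.8/5.72 = 6.61 ft/s.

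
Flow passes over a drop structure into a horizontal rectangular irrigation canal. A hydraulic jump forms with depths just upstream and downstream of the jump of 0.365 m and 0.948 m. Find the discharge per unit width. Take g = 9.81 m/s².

q = 1.49 m²/s

For a rectangular channel the momentum equation gives q² = ½·g·y₁·y₂·(y₁ + y₂) = ½×9.81×0.365×0.948×1.31 = 2.23.
q = √2.23 = 1.49 m²/s.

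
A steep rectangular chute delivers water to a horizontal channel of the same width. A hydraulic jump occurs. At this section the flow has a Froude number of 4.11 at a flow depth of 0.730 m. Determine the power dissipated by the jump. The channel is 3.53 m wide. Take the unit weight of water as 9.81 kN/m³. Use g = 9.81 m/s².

Fr₁ = 4.11 (given).
From the momentum equation for a rectangular channel, y₂/y₁ = ½[√(1 + 8Fr₁²) − 1] = ½[√136.1 − 1] = 5.33.
y₂ = 5.33 × 0.730 = 3.89 m.
Head loss: ΔE = (y₂ − y₁)³/(4y₁y₂) = (3.89 − 0.730)³/(4×0.730×3.89) = 31.7/11.4 = 2.79 m.
V₁ = Fr₁·√(g·y₁) = 4.11×√(9.81×0.730) = 11.0 m/s; q = V₁·y₁ = 8.03 m²/s. Q = q·b = 8.03 × 3.53 = 28.3 m³/s. P = γ·Q·ΔE = 9.81 × 28.3 × 2.79 = 774 kW.

P = 774 kW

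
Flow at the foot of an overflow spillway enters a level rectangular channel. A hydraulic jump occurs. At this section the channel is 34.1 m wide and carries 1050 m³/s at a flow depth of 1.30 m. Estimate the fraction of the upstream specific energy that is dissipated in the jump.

ΔE/E₁ = 0.601 (60.1%)

q = Q/b = 1050/34.1 = 30.8 m²/s; V₁ = q/y₁ = 23.7 m/s. Fr₁ = V₁/√(g·y₁) = 6.63.
Conjugate-depth relation: y₂/y₁ = ½[√(1 + 8Fr₁²) − 1] = ½[√352.9 − 1] = 8.89.
y₂ = 8.89 × 1.30 = 11.6 m.
E₁ = y₁ + V₁²/2g = 29.9 m. ΔE = (y₂ − y₁)³/(4y₁y₂) = 18.0 m. ΔE/E₁ = 18.0/29.9 = 0.601.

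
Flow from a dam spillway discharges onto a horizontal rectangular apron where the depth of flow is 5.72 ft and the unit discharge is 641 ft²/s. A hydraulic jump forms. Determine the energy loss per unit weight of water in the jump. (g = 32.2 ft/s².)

V₁ = q/y₁ = 641/5.72 = 112 ft/s. Fr₁ = V₁/√(g·y₁) = 112/√(32.2×5.72) = 8.26.
Sequent-depth ratio: y₂/y₁ = ½[√(1 + 8Fr₁²) − 1] = ½[√546.5 − 1] = 11.2.
y₂ = 11.2 × 5.72 = 64.0 ft.
Head loss: ΔE = (y₂ − y₁)³/(4y₁y₂) = (64.0 − 5.72)³/(4×5.72×64.0) = 197918/1464 = 135 ft.

ΔE = 135 ft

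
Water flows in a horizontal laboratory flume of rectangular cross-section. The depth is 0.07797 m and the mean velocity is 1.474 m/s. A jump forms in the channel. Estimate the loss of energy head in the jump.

ΔE = 0.008242 m

Fr₁ = V₁/√(g·y₁) = 1.474/√(9.81×0.07797) = 1.685.
By Bélanger, y₂/y₁ = ½[√(1 + 8Fr₁²) − 1] = ½[√23.724 − 1] = 1.935.
y₂ = 1.935 × 0.07797 = 0.1509 m.
q = V₁·y₁ = 1.474 × 0.07797 = 0.1149 m²/s. V₂ = q/y₂ = 0.1149/0.1509 = 0.7616 m/s. E₁ = y₁ + V₁²/2g = 0.1887 m; E₂ = y₂ + V₂²/2g = 0.1805 m. ΔE = E₁ − E₂ = 0.008242 m.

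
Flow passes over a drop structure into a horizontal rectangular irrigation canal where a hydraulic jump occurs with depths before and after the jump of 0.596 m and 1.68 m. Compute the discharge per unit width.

q = 3.34 m²/s

For a rectangular channel the momentum equation gives q² = ½·g·y₁·y₂·(y₁ + y₂) = ½×9.81×0.596×1.68×2.28 = 11.2.
q = √11.2 = 3.34 m²/s.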